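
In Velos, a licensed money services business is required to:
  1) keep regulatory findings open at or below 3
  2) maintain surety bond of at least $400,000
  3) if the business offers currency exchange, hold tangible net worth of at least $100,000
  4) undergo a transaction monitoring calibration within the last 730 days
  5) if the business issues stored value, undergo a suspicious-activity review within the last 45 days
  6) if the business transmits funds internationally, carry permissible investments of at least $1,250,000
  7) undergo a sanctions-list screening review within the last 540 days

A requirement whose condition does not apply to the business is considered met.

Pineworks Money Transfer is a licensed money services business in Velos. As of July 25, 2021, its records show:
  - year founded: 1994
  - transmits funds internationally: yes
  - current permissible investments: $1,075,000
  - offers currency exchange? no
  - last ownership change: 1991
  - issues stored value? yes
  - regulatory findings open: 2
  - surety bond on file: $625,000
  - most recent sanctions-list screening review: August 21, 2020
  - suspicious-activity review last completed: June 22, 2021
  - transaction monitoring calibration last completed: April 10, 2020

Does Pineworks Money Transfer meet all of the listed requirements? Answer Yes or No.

No

1. regulatory findings open 2 ≤ 3 → met
2. surety bond $625,000 ≥ $400,000 → met
3. condition 'offers currency exchange' does not hold → requirement n/a → met
4. transaction monitoring calibration 471 days ago vs limit 730 → met
5. condition 'issues stored value' holds; suspicious-activity review 33 days ago vs limit 45 → met
6. condition 'transmits funds internationally' holds; permissible investments $1,075,000 < $1,250,000 → not met
7. sanctions-list screening review 338 days ago vs limit 540 → met
Not met: 6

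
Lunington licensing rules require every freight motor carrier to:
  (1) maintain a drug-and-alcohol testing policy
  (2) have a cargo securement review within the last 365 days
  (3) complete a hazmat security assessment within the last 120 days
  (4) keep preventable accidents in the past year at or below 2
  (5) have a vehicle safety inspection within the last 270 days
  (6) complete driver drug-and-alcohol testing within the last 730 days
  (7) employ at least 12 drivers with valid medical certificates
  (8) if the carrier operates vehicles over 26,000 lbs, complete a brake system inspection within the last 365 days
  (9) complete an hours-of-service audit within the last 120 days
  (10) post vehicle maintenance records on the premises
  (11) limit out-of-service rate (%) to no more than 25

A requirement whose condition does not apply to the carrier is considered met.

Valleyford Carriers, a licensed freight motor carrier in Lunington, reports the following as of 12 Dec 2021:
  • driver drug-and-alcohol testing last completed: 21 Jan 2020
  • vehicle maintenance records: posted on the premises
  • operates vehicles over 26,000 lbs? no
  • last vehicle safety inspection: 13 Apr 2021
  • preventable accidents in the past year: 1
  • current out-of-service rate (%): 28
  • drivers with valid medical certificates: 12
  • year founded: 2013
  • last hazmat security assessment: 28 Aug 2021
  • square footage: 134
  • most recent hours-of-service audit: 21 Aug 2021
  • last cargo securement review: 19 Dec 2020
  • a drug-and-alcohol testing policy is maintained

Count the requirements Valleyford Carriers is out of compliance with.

1. drug-and-alcohol testing policy present → met
2. cargo securement review 358 days ago vs limit 365 → met
3. hazmat security assessment 106 days ago vs limit 120 → met
4. preventable accidents in the past year 1 ≤ 2 → met
5. vehicle safety inspection 243 days ago vs limit 270 → met
6. driver drug-and-alcohol testing 691 days ago vs limit 730 → met
7. drivers with valid medical certificates 12 ≥ 12 → met
8. condition 'operates vehicles over 26,000 lbs' does not hold → requirement n/a → met
9. hours-of-service audit 113 days ago vs limit 120 → met
10. vehicle maintenance records present → met
11. out-of-service rate (%) 28 > 25 → not met
Not met: 1 of 11

1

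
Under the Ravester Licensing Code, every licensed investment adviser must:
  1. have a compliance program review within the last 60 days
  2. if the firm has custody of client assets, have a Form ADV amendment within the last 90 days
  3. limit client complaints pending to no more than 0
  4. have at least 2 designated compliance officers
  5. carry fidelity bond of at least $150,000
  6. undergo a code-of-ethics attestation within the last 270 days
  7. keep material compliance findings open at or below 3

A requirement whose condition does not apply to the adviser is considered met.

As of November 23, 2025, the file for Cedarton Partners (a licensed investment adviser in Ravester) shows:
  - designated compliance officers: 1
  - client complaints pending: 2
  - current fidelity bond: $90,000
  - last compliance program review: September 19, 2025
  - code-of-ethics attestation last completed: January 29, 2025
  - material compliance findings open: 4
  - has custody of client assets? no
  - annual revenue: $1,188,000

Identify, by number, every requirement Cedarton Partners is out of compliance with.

1. compliance program review 65 days ago vs limit 60 → not met
2. condition 'has custody of client assets' does not hold → requirement n/a → met
3. client complaints pending 2 > 0 → not met
4. designated compliance officers 1 < 2 → not met
5. fidelity bond $90,000 < $150,000 → not met
6. code-of-ethics attestation 298 days ago vs limit 270 → not met
7. material compliance findings open 4 > 3 → not met
Not met: 1, 3, 4, 5, 6, 7

1, 3, 4, 5, 6, 7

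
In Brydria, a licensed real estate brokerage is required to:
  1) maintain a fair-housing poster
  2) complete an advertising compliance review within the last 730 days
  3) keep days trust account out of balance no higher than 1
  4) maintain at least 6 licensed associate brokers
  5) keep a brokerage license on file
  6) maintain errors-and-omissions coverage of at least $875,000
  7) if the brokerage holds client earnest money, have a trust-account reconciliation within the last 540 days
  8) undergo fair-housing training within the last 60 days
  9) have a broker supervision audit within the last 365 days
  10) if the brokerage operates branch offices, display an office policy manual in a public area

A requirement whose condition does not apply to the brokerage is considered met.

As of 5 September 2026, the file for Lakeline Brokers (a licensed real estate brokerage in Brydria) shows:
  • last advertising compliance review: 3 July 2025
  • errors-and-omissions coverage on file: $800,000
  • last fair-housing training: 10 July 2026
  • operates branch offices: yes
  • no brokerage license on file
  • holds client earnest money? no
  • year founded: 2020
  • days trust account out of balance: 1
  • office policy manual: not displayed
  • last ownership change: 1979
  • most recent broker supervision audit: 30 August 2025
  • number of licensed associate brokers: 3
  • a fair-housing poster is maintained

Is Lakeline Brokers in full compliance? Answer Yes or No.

No

1. fair-housing poster present → met
2. advertising compliance review 429 days ago vs limit 730 → met
3. days trust account out of balance 1 ≤ 1 → met
4. licensed associate brokers 3 < 6 → not met
5. brokerage license absent → not met
6. errors-and-omissions coverage $800,000 < $875,000 → not met
7. condition 'holds client earnest money' does not hold → requirement n/a → met
8. fair-housing training 57 days ago vs limit 60 → met
9. broker supervision audit 371 days ago vs limit 365 → not met
10. condition 'operates branch offices' holds; office policy manual absent → not met
Not met: 4, 5, 6, 9, 10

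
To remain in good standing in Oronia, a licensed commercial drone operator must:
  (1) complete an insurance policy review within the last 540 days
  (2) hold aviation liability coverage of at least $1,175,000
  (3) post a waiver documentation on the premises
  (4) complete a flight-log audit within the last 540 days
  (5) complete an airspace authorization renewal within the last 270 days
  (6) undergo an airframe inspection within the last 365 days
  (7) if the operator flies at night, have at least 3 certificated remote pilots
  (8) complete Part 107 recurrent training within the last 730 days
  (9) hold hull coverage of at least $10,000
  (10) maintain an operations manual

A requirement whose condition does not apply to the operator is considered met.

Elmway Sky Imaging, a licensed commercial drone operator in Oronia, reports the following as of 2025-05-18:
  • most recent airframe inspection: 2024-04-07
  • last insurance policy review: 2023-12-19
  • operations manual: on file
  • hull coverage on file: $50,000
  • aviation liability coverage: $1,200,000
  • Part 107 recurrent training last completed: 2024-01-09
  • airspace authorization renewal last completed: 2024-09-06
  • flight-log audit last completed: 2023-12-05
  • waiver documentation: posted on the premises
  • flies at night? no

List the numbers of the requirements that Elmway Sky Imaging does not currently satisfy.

6

1. insurance policy review 516 days ago vs limit 540 → met
2. aviation liability coverage $1,200,000 ≥ $1,175,000 → met
3. waiver documentation present → met
4. flight-log audit 530 days ago vs limit 540 → met
5. airspace authorization renewal 254 days ago vs limit 270 → met
6. airframe inspection 406 days ago vs limit 365 → not met
7. condition 'flies at night' does not hold → requirement n/a → met
8. Part 107 recurrent training 495 days ago vs limit 730 → met
9. hull coverage $50,000 ≥ $10,000 → met
10. operations manual present → met
Not met: 6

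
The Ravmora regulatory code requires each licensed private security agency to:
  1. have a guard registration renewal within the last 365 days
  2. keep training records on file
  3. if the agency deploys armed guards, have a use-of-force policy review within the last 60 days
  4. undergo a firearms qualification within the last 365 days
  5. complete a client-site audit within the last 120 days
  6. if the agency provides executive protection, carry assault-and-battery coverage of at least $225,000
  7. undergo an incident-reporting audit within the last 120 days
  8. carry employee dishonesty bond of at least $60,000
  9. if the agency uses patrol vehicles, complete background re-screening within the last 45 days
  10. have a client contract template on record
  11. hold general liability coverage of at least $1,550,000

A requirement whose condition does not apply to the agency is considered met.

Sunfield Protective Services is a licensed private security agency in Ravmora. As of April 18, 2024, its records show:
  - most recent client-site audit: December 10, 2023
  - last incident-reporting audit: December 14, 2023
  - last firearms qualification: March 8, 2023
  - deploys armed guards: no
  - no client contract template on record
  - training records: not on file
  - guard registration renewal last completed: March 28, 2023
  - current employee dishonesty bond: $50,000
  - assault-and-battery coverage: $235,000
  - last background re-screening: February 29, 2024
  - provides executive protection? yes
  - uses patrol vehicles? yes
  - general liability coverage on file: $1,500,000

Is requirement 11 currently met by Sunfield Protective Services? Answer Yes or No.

11. general liability coverage $1,500,000 < $1,550,000 → not met

No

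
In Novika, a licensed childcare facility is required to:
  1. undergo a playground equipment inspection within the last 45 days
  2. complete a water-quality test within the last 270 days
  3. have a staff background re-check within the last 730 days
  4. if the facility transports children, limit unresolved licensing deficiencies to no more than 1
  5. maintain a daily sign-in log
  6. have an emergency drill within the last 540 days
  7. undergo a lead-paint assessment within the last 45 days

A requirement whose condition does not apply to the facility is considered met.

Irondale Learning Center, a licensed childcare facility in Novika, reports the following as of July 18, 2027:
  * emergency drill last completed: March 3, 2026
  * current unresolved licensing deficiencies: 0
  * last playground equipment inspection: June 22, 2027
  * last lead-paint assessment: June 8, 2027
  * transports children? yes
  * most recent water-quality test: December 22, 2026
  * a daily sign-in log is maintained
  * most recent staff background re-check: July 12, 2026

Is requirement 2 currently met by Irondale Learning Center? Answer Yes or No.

2. water-quality test 208 days ago vs limit 270 → met

Yes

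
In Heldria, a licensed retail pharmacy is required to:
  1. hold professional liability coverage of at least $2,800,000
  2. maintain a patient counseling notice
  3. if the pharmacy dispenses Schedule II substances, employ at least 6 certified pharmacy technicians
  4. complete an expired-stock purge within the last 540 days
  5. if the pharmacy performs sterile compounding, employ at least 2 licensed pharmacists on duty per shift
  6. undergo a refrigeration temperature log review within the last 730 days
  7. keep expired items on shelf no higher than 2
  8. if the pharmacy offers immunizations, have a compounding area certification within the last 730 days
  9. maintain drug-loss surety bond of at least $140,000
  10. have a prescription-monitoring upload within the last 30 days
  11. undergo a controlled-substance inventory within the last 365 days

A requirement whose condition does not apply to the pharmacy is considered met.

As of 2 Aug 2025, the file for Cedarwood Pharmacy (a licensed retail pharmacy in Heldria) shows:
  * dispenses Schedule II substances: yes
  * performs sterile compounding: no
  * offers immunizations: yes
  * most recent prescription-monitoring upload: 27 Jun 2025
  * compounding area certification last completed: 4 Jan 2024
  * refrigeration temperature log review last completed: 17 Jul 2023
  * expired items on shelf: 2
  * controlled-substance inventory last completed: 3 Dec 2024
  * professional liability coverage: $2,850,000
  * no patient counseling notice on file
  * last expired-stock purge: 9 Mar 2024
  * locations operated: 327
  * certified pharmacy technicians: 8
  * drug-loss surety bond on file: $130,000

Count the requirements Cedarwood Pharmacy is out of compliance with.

1. professional liability coverage $2,850,000 ≥ $2,800,000 → met
2. patient counseling notice absent → not met
3. condition 'dispenses Schedule II substances' holds; certified pharmacy technicians 8 ≥ 6 → met
4. expired-stock purge 511 days ago vs limit 540 → met
5. condition 'performs sterile compounding' does not hold → requirement n/a → met
6. refrigeration temperature log review 747 days ago vs limit 730 → not met
7. expired items on shelf 2 ≤ 2 → met
8. condition 'offers immunizations' holds; compounding area certification 576 days ago vs limit 730 → met
9. drug-loss surety bond $130,000 < $140,000 → not met
10. prescription-monitoring upload 36 days ago vs limit 30 → not met
11. controlled-substance inventory 242 days ago vs limit 365 → met
Not met: 4 of 11

4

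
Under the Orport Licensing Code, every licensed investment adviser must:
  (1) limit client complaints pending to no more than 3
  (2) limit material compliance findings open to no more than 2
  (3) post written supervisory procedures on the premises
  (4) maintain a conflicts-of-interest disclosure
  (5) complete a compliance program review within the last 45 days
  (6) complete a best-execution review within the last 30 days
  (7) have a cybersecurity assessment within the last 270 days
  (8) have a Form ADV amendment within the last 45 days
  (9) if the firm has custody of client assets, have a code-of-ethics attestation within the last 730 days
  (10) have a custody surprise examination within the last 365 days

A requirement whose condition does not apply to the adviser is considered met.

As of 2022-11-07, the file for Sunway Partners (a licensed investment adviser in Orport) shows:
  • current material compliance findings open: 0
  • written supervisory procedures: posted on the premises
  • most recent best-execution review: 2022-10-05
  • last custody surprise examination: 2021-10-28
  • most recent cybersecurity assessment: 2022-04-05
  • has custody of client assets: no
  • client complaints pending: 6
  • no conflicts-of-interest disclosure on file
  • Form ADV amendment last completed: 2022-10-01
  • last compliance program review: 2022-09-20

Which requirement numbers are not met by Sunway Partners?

1. client complaints pending 6 > 3 → not met
2. material compliance findings open 0 ≤ 2 → met
3. written supervisory procedures present → met
4. conflicts-of-interest disclosure absent → not met
5. compliance program review 48 days ago vs limit 45 → not met
6. best-execution review 33 days ago vs limit 30 → not met
7. cybersecurity assessment 216 days ago vs limit 270 → met
8. Form ADV amendment 37 days ago vs limit 45 → met
9. condition 'has custody of client assets' does not hold → requirement n/a → met
10. custody surprise examination 375 days ago vs limit 365 → not met
Not met: 1, 4, 5, 6, 10

1, 4, 5, 6, 10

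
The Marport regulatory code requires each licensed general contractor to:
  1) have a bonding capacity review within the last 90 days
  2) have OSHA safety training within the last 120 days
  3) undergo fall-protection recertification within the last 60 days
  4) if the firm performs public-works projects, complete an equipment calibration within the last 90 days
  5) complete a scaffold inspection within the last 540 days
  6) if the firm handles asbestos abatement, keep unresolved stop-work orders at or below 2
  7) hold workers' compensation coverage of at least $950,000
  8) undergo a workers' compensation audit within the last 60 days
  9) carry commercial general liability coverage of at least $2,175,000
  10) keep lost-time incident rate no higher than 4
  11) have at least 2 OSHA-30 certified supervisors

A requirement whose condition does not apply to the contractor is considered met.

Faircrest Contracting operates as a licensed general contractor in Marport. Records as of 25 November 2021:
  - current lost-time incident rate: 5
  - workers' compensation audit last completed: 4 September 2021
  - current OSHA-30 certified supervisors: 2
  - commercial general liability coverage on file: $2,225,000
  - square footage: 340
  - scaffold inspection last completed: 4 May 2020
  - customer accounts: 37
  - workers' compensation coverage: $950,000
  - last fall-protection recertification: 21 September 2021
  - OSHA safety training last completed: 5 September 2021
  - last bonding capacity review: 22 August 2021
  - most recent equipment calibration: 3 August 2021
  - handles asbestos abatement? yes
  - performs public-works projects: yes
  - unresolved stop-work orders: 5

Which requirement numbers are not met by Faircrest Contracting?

1, 3, 4, 5, 6, 8, 10

1. bonding capacity review 95 days ago vs limit 90 → not met
2. OSHA safety training 81 days ago vs limit 120 → met
3. fall-protection recertification 65 days ago vs limit 60 → not met
4. condition 'performs public-works projects' holds; equipment calibration 114 days ago vs limit 90 → not met
5. scaffold inspection 570 days ago vs limit 540 → not met
6. condition 'handles asbestos abatement' holds; unresolved stop-work orders 5 > 2 → not met
7. workers' compensation coverage $950,000 ≥ $950,000 → met
8. workers' compensation audit 82 days ago vs limit 60 → not met
9. commercial general liability coverage $2,225,000 ≥ $2,175,000 → met
10. lost-time incident rate 5 > 4 → not met
11. OSHA-30 certified supervisors 2 ≥ 2 → met
Not met: 1, 3, 4, 5, 6, 8, 10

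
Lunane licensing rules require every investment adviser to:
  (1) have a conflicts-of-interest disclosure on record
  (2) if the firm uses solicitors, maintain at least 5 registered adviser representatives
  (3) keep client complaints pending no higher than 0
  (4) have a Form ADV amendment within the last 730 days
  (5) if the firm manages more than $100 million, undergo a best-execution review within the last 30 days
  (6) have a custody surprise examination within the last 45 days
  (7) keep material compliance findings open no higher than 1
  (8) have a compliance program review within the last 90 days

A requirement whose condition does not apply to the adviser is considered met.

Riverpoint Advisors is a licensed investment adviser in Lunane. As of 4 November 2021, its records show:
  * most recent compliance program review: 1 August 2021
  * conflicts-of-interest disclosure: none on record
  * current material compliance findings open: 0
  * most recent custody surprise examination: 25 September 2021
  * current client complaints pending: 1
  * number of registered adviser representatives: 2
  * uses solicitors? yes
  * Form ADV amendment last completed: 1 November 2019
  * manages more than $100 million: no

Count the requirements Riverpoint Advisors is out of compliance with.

5

1. conflicts-of-interest disclosure absent → not met
2. condition 'uses solicitors' holds; registered adviser representatives 2 < 5 → not met
3. client complaints pending 1 > 0 → not met
4. Form ADV amendment 734 days ago vs limit 730 → not met
5. condition 'manages more than $100 million' does not hold → requirement n/a → met
6. custody surprise examination 40 days ago vs limit 45 → met
7. material compliance findings open 0 ≤ 1 → met
8. compliance program review 95 days ago vs limit 90 → not met
Not met: 5 of 8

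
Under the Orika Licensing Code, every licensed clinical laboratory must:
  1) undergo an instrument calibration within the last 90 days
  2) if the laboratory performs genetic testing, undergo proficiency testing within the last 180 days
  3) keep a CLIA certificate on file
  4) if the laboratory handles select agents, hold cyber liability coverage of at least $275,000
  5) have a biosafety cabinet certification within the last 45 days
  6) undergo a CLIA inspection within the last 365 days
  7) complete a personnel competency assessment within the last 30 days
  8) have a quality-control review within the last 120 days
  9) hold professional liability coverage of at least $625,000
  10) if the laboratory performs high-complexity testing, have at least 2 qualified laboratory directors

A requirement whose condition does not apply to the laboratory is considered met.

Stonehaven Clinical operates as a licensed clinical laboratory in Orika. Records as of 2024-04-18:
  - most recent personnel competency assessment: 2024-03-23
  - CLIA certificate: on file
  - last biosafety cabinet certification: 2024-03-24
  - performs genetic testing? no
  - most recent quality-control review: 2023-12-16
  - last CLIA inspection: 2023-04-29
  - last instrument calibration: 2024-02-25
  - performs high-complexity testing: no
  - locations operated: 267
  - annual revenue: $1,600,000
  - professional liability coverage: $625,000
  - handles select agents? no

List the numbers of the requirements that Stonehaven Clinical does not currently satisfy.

1. instrument calibration 53 days ago vs limit 90 → met
2. condition 'performs genetic testing' does not hold → requirement n/a → met
3. CLIA certificate present → met
4. condition 'handles select agents' does not hold → requirement n/a → met
5. biosafety cabinet certification 25 days ago vs limit 45 → met
6. CLIA inspection 355 days ago vs limit 365 → met
7. personnel competency assessment 26 days ago vs limit 30 → met
8. quality-control review 124 days ago vs limit 120 → not met
9. professional liability coverage $625,000 ≥ $625,000 → met
10. condition 'performs high-complexity testing' does not hold → requirement n/a → met
Not met: 8

8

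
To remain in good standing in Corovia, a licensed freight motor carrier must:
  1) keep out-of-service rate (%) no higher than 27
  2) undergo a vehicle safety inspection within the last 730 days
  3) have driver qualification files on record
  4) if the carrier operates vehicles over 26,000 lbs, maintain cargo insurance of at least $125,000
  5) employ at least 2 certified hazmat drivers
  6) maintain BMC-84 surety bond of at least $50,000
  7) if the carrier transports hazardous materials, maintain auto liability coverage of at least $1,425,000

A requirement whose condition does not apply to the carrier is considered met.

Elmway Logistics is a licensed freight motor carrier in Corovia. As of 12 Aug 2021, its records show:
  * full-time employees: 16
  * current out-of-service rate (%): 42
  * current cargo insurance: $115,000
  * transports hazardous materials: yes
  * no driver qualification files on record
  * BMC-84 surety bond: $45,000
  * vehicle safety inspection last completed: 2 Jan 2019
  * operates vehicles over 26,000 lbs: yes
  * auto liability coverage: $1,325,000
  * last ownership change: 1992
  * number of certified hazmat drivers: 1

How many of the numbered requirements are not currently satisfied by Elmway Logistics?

1. out-of-service rate (%) 42 > 27 → not met
2. vehicle safety inspection 953 days ago vs limit 730 → not met
3. driver qualification files absent → not met
4. condition 'operates vehicles over 26,000 lbs' holds; cargo insurance $115,000 < $125,000 → not met
5. certified hazmat drivers 1 < 2 → not met
6. BMC-84 surety bond $45,000 < $50,000 → not met
7. condition 'transports hazardous materials' holds; auto liability coverage $1,325,000 < $1,425,000 → not met
Not met: 7 of 7

7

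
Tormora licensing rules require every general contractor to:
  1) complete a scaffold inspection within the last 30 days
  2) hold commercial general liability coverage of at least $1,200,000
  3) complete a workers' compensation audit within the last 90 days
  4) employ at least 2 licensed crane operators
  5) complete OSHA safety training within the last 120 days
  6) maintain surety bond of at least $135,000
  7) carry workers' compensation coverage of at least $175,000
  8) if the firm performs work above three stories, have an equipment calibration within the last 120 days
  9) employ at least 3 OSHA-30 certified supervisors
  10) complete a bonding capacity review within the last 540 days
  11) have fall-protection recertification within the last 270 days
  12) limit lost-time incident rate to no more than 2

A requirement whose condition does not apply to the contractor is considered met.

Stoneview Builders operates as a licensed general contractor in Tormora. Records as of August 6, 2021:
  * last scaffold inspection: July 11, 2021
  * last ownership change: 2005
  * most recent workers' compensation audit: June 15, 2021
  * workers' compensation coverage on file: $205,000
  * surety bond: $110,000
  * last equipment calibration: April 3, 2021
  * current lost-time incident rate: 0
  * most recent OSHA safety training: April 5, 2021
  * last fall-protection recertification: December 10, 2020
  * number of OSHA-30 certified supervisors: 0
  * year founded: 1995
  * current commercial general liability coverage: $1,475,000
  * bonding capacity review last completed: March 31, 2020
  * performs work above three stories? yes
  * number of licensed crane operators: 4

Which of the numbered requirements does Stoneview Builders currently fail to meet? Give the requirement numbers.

1. scaffold inspection 26 days ago vs limit 30 → met
2. commercial general liability coverage $1,475,000 ≥ $1,200,000 → met
3. workers' compensation audit 52 days ago vs limit 90 → met
4. licensed crane operators 4 ≥ 2 → met
5. OSHA safety training 123 days ago vs limit 120 → not met
6. surety bond $110,000 < $135,000 → not met
7. workers' compensation coverage $205,000 ≥ $175,000 → met
8. condition 'performs work above three stories' holds; equipment calibration 125 days ago vs limit 120 → not met
9. OSHA-30 certified supervisors 0 < 3 → not met
10. bonding capacity review 493 days ago vs limit 540 → met
11. fall-protection recertification 239 days ago vs limit 270 → met
12. lost-time incident rate 0 ≤ 2 → met
Not met: 5, 6, 8, 9

5, 6, 8, 9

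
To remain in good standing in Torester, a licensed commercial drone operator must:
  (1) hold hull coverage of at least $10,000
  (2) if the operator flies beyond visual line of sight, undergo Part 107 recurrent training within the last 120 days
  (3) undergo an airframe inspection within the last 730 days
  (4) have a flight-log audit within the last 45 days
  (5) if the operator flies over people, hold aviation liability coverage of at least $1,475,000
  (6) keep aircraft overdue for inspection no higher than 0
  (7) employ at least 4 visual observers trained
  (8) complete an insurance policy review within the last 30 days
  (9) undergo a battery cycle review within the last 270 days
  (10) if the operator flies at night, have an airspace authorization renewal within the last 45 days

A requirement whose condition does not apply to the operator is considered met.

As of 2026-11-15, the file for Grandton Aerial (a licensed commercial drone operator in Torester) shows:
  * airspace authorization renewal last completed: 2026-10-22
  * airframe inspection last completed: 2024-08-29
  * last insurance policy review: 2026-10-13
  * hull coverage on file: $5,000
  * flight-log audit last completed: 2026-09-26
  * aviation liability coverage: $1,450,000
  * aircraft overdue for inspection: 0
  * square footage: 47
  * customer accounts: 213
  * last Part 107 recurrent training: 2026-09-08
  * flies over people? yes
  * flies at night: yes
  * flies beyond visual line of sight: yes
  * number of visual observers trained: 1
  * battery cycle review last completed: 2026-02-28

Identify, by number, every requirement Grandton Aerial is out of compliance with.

1. hull coverage $5,000 < $10,000 → not met
2. condition 'flies beyond visual line of sight' holds; Part 107 recurrent training 68 days ago vs limit 120 → met
3. airframe inspection 808 days ago vs limit 730 → not met
4. flight-log audit 50 days ago vs limit 45 → not met
5. condition 'flies over people' holds; aviation liability coverage $1,450,000 < $1,475,000 → not met
6. aircraft overdue for inspection 0 ≤ 0 → met
7. visual observers trained 1 < 4 → not met
8. insurance policy review 33 days ago vs limit 30 → not met
9. battery cycle review 260 days ago vs limit 270 → met
10. condition 'flies at night' holds; airspace authorization renewal 24 days ago vs limit 45 → met
Not met: 1, 3, 4, 5, 7, 8

1, 3, 4, 5, 7, 8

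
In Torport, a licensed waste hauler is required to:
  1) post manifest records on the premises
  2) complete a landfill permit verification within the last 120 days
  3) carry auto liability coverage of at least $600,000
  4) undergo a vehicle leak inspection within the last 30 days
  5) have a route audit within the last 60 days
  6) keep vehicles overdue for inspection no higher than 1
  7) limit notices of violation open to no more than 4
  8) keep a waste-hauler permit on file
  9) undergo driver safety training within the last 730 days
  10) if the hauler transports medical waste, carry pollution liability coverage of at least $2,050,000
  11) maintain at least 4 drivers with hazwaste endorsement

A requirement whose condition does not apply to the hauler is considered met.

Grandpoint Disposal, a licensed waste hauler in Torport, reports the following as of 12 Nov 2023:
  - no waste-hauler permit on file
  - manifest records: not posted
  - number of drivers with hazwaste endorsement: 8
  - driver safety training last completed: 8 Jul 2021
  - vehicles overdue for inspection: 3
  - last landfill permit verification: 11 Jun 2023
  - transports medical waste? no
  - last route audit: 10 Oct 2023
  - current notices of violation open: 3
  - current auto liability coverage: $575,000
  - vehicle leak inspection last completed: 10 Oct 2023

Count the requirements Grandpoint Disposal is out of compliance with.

1. manifest records absent → not met
2. landfill permit verification 154 days ago vs limit 120 → not met
3. auto liability coverage $575,000 < $600,000 → not met
4. vehicle leak inspection 33 days ago vs limit 30 → not met
5. route audit 33 days ago vs limit 60 → met
6. vehicles overdue for inspection 3 > 1 → not met
7. notices of violation open 3 ≤ 4 → met
8. waste-hauler permit absent → not met
9. driver safety training 857 days ago vs limit 730 → not met
10. condition 'transports medical waste' does not hold → requirement n/a → met
11. drivers with hazwaste endorsement 8 ≥ 4 → met
Not met: 7 of 11

7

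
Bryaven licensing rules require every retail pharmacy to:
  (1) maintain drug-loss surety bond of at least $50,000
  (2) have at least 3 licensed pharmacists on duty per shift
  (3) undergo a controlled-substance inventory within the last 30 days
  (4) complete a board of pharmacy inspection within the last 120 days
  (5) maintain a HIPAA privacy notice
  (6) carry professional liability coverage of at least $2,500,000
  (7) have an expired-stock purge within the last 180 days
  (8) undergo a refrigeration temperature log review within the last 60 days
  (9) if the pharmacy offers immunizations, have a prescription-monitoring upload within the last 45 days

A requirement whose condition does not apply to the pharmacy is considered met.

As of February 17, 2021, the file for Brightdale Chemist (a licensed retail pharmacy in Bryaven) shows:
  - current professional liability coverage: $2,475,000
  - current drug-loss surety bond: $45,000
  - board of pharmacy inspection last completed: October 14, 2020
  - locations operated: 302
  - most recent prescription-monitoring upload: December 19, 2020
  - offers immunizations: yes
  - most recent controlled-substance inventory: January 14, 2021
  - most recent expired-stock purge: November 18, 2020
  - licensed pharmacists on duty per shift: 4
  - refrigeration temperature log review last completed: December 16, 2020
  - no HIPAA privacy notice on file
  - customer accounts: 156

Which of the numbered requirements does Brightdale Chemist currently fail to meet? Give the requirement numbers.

1, 3, 4, 5, 6, 8, 9

1. drug-loss surety bond $45,000 < $50,000 → not met
2. licensed pharmacists on duty per shift 4 ≥ 3 → met
3. controlled-substance inventory 34 days ago vs limit 30 → not met
4. board of pharmacy inspection 126 days ago vs limit 120 → not met
5. HIPAA privacy notice absent → not met
6. professional liability coverage $2,475,000 < $2,500,000 → not met
7. expired-stock purge 91 days ago vs limit 180 → met
8. refrigeration temperature log review 63 days ago vs limit 60 → not met
9. condition 'offers immunizations' holds; prescription-monitoring upload 60 days ago vs limit 45 → not met
Not met: 1, 3, 4, 5, 6, 8, 9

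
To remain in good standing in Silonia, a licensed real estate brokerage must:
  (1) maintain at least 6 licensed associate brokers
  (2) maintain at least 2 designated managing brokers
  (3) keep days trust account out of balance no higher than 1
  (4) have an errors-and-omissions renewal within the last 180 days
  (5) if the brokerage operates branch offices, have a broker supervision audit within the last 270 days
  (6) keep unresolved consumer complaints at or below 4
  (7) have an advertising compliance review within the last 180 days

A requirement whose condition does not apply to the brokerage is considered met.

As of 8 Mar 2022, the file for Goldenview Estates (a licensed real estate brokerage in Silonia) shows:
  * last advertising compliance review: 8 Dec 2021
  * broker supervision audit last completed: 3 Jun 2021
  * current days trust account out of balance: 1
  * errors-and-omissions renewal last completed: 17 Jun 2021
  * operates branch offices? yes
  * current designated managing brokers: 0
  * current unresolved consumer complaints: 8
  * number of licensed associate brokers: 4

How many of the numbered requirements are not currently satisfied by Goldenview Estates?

1. licensed associate brokers 4 < 6 → not met
2. designated managing brokers 0 < 2 → not met
3. days trust account out of balance 1 ≤ 1 → met
4. errors-and-omissions renewal 264 days ago vs limit 180 → not met
5. condition 'operates branch offices' holds; broker supervision audit 278 days ago vs limit 270 → not met
6. unresolved consumer complaints 8 > 4 → not met
7. advertising compliance review 90 days ago vs limit 180 → met
Not met: 5 of 7

5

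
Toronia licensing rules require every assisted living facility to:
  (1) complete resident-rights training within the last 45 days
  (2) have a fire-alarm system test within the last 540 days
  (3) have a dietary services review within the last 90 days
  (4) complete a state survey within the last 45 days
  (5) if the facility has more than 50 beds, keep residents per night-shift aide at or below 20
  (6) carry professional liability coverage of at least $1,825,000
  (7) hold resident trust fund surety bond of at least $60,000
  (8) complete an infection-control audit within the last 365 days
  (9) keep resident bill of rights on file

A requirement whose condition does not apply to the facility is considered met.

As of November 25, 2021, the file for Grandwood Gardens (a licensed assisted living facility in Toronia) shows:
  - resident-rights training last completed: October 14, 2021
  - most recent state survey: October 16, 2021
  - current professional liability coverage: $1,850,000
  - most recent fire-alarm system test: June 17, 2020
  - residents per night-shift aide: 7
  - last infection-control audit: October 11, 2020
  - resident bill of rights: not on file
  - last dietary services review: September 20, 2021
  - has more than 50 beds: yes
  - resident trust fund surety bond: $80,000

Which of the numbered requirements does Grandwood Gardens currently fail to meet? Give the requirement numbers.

1. resident-rights training 42 days ago vs limit 45 → met
2. fire-alarm system test 526 days ago vs limit 540 → met
3. dietary services review 66 days ago vs limit 90 → met
4. state survey 40 days ago vs limit 45 → met
5. condition 'has more than 50 beds' holds; residents per night-shift aide 7 ≤ 20 → met
6. professional liability coverage $1,850,000 ≥ $1,825,000 → met
7. resident trust fund surety bond $80,000 ≥ $60,000 → met
8. infection-control audit 410 days ago vs limit 365 → not met
9. resident bill of rights absent → not met
Not met: 8, 9

8, 9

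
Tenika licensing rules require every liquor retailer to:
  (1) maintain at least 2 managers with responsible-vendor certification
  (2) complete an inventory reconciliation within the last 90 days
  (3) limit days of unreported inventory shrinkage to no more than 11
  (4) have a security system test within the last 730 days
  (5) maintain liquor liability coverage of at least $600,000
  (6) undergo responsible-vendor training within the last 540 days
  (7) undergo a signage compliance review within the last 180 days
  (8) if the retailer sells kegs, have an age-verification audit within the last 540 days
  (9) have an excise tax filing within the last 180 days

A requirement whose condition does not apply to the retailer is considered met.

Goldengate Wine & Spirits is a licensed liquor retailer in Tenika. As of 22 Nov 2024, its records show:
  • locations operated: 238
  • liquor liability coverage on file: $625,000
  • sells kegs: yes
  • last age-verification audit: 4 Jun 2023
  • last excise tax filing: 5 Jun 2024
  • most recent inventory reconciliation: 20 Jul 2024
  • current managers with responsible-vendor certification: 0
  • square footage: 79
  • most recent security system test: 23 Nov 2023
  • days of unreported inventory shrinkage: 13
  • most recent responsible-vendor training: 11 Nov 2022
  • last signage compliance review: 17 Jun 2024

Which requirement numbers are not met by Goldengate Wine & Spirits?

1. managers with responsible-vendor certification 0 < 2 → not met
2. inventory reconciliation 125 days ago vs limit 90 → not met
3. days of unreported inventory shrinkage 13 > 11 → not met
4. security system test 365 days ago vs limit 730 → met
5. liquor liability coverage $625,000 ≥ $600,000 → met
6. responsible-vendor training 742 days ago vs limit 540 → not met
7. signage compliance review 158 days ago vs limit 180 → met
8. condition 'sells kegs' holds; age-verification audit 537 days ago vs limit 540 → met
9. excise tax filing 170 days ago vs limit 180 → met
Not met: 1, 2, 3, 6

1, 2, 3, 6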